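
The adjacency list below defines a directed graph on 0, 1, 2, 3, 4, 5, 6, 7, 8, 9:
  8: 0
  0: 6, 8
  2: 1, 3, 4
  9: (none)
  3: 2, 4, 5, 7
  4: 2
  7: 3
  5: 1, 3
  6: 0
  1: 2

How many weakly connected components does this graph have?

From 0: component {0, 6, 8}.
From 1: component {1, 2, 3, 4, 5, 7}.
From 9: component {9}.
That's 3 components.

3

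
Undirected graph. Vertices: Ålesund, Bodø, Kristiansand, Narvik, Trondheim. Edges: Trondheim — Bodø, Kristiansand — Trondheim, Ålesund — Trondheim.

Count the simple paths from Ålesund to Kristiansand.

1

Ålesund–Trondheim–Kristiansand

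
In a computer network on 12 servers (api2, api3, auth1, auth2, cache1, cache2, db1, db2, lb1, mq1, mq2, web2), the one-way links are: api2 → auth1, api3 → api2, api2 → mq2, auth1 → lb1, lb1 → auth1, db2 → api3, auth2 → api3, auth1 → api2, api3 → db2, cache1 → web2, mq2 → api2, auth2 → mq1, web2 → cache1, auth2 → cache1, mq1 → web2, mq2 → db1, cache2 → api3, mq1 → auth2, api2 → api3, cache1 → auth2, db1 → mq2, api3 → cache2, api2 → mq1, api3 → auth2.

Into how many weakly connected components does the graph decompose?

From api2: component {api2, api3, auth1, auth2, cache1, cache2, db1, db2, lb1, mq1, mq2, web2}.
That's 1 component.

1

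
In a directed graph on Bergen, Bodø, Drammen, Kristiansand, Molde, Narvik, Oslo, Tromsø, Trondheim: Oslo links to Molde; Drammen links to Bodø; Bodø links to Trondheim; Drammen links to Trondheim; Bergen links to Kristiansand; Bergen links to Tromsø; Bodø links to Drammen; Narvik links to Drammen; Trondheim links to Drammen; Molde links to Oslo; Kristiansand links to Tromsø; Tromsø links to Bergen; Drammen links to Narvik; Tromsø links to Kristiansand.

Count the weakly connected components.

From Bergen: component {Bergen, Kristiansand, Tromsø}.
From Bodø: component {Bodø, Drammen, Narvik, Trondheim}.
From Molde: component {Molde, Oslo}.
That's 3 components.

3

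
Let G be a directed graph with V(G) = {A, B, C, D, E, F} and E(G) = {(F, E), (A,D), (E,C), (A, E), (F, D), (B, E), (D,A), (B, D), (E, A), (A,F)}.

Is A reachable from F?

Explore from F.
Distance 1: reach D, E.
Distance 2: reach A, C.
Found A.

Yes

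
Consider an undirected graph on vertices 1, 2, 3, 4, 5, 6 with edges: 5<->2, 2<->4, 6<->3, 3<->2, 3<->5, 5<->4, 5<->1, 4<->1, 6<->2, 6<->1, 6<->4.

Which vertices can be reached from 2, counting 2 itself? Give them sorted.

1, 2, 3, 4, 5, 6

Start at 2.
Its neighbours: 3, 4, 5, 6.
Then their neighbours: 1.
Every vertex is now reached.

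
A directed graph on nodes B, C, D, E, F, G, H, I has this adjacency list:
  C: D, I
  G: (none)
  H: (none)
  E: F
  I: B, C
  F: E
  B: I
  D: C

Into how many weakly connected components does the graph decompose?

4

From B: component {B, C, D, I}.
From E: component {E, F}.
From G: component {G}.
From H: component {H}.
That's 4 components.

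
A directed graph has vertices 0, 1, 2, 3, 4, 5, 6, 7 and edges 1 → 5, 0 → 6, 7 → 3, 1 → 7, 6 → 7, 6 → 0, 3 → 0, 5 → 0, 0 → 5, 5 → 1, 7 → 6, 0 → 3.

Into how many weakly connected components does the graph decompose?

From 0: component {0, 1, 3, 5, 6, 7}.
From 2: component {2}.
From 4: component {4}.
That's 3 components.

3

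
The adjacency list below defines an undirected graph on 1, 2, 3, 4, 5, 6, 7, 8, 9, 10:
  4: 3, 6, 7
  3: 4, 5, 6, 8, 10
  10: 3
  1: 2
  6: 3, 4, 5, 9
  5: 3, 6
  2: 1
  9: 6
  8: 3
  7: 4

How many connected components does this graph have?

2

From 1: component {1, 2}.
From 3: component {3, 4, 5, 6, 7, 8, 9, 10}.
That's 2 components.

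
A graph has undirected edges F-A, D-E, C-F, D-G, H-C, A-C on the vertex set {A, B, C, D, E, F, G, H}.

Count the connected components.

3

From A: component {A, C, F, H}.
From B: component {B}.
From D: component {D, E, G}.
That's 3 components.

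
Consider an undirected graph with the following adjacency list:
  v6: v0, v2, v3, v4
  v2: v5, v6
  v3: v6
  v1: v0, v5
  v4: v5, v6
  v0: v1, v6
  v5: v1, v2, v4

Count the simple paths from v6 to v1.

v6–v0–v1
v6–v2–v5–v1
v6–v4–v5–v1

3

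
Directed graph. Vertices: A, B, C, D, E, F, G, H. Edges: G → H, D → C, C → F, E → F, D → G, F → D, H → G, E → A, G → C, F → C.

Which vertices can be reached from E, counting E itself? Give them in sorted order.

A, C, D, E, F, G, H

Start at E.
Its neighbours: A, F.
Then their neighbours: C, D.
Then next layer: G.
Then next layer: H.
Nothing further is reachable.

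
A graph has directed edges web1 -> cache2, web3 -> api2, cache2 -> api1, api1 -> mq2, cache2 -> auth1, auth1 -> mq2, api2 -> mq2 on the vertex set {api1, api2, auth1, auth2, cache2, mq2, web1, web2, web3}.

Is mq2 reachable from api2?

Explore from api2.
Distance 1: reach mq2.
Found mq2.

Yes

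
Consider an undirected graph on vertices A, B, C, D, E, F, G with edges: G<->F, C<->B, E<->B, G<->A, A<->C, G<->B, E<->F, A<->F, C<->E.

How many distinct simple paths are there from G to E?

9

G–A–C–B–E
G–A–C–E
G–A–F–E
G–B–C–A–F–E
G–B–C–E
G–B–E
G–F–A–C–B–E
G–F–A–C–E
G–F–E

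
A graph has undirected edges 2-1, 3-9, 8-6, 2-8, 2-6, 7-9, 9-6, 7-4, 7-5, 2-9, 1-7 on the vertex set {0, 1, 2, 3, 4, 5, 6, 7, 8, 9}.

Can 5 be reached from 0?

0 has no edges, so nothing is reachable from it.

No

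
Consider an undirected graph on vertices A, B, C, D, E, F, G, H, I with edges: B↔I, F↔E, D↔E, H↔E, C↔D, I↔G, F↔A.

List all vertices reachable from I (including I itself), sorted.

B, G, I

Start at I.
Its neighbours: B, G.
Nothing further is reachable.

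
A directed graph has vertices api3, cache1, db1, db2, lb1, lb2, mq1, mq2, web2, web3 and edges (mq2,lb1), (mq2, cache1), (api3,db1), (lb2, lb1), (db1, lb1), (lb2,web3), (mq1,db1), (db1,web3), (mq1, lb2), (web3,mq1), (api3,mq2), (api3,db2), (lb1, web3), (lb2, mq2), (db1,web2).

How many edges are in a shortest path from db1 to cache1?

Distance 0: db1.
Distance 1: lb1, web2, web3.
Distance 2: mq1.
Distance 3: lb2.
Distance 4: mq2.
Distance 5: cache1 — contains cache1.

5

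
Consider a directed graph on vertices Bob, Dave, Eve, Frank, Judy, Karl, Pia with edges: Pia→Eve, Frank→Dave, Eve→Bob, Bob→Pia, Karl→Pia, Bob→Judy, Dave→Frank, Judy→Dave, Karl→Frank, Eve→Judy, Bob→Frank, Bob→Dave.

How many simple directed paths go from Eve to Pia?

1

Eve→Bob→Pia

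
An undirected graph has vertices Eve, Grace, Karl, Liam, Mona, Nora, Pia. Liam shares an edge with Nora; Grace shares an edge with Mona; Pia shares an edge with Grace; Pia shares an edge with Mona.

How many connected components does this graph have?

From Eve: component {Eve}.
From Grace: component {Grace, Mona, Pia}.
From Karl: component {Karl}.
From Liam: component {Liam, Nora}.
That's 4 components.

4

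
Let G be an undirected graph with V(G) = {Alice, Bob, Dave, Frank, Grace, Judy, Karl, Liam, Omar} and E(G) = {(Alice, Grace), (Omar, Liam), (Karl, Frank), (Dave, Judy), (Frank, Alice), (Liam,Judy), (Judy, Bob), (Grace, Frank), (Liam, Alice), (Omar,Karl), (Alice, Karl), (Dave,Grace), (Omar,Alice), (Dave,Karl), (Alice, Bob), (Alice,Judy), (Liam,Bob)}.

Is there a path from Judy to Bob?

Yes

Explore from Judy.
Distance 1: reach Alice, Bob, Dave, Liam.
Found Bob.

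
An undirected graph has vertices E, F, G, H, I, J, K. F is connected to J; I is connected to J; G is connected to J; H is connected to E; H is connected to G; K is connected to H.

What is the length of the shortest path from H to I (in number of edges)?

3

Distance 0: H.
Distance 1: E, G, K.
Distance 2: J.
Distance 3: F, I — contains I.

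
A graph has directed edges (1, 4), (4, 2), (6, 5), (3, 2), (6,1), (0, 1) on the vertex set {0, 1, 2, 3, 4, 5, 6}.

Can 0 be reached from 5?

No

5 has no outgoing edges, so nothing is reachable from it.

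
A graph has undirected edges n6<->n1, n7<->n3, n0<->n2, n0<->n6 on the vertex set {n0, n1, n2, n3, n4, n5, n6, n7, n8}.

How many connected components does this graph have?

From n0: component {n0, n1, n2, n6}.
From n3: component {n3, n7}.
From n4: component {n4}.
From n5: component {n5}.
From n8: component {n8}.
That's 5 components.

5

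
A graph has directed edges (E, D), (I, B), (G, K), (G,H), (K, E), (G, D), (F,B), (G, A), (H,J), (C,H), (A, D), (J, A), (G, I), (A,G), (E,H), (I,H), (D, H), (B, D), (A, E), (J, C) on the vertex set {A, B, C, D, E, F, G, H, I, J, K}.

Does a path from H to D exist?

Explore from H.
Distance 1: reach J.
Distance 2: reach A, C.
Distance 3: reach D, E, G.
Found D.

Yes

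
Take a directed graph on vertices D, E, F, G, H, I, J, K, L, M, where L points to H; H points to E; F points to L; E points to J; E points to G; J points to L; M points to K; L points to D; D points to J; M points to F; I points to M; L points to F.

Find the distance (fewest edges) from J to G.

Distance 0: J.
Distance 1: L.
Distance 2: D, F, H.
Distance 3: E.
Distance 4: G — contains G.

4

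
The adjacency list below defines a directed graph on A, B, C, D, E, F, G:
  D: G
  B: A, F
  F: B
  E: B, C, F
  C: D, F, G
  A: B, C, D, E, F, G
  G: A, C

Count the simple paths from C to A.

C→D→G→A
C→F→B→A
C→G→A

3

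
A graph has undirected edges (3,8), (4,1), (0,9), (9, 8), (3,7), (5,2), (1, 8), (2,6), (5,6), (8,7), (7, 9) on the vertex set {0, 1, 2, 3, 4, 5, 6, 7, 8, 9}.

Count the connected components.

From 0: component {0, 1, 3, 4, 7, 8, 9}.
From 2: component {2, 5, 6}.
That's 2 components.

2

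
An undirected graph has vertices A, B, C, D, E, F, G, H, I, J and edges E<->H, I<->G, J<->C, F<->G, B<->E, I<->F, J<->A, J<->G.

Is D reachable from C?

Explore from C.
Distance 1: reach J.
Distance 2: reach A, G.
Distance 3: reach F, I.
The search is exhausted without reaching D; it lies in a different component.

No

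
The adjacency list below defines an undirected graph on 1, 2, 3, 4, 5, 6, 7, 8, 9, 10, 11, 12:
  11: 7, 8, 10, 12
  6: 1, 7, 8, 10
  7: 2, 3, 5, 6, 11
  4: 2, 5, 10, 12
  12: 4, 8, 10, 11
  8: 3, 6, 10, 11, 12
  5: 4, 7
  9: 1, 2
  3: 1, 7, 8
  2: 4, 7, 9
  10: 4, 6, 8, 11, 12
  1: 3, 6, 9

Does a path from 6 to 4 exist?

Explore from 6.
Distance 1: reach 1, 7, 8, 10.
Distance 2: reach 2, 3, 4, 5, 9, 11, 12.
Found 4.

Yes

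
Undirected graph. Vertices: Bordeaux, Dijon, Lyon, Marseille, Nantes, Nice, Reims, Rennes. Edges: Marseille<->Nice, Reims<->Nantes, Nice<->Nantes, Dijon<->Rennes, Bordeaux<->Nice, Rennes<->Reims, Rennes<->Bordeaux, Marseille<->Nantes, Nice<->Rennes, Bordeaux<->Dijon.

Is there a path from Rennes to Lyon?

Explore from Rennes.
Distance 1: reach Bordeaux, Dijon, Nice, Reims.
Distance 2: reach Marseille, Nantes.
The search is exhausted without reaching Lyon; it lies in a different component.

No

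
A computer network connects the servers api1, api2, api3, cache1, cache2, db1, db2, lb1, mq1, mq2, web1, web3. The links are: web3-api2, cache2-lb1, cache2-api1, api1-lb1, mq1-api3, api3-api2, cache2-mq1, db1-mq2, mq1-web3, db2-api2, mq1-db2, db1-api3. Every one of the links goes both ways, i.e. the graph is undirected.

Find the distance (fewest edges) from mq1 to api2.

2

Distance 0: mq1.
Distance 1: api3, cache2, db2, web3.
Distance 2: api1, api2, db1, lb1 — contains api2.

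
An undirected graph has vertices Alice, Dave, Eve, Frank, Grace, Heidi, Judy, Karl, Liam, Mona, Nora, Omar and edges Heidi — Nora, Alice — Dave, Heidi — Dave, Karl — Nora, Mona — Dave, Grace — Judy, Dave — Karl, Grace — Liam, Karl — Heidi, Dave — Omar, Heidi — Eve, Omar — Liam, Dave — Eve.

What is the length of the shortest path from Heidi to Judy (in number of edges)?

Distance 0: Heidi.
Distance 1: Dave, Eve, Karl, Nora.
Distance 2: Alice, Mona, Omar.
Distance 3: Liam.
Distance 4: Grace.
Distance 5: Judy — contains Judy.

5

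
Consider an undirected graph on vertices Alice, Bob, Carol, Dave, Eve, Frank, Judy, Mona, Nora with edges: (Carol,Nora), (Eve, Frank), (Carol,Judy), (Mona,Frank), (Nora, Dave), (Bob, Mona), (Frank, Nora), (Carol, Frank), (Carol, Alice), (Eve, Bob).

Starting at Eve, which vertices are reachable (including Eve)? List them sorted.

Alice, Bob, Carol, Dave, Eve, Frank, Judy, Mona, Nora

Start at Eve.
Its neighbours: Bob, Frank.
Then their neighbours: Carol, Mona, Nora.
Then next layer: Alice, Dave, Judy.
Every vertex is now reached.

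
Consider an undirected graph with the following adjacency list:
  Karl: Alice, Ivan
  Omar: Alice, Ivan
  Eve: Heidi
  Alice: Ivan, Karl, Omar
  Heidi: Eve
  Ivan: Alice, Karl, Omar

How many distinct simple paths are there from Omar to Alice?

Omar–Alice
Omar–Ivan–Alice
Omar–Ivan–Karl–Alice

3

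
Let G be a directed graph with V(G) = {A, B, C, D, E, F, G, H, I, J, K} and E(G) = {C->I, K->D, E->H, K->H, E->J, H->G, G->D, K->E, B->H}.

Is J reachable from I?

I has no outgoing edges, so nothing is reachable from it.

No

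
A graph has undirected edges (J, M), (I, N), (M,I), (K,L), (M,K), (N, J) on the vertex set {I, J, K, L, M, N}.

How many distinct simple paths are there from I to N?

I–M–J–N
I–N

2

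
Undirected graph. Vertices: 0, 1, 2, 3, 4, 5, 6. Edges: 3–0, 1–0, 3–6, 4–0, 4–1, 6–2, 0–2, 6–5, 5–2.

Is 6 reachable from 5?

Explore from 5.
Distance 1: reach 2, 6.
Found 6.

Yes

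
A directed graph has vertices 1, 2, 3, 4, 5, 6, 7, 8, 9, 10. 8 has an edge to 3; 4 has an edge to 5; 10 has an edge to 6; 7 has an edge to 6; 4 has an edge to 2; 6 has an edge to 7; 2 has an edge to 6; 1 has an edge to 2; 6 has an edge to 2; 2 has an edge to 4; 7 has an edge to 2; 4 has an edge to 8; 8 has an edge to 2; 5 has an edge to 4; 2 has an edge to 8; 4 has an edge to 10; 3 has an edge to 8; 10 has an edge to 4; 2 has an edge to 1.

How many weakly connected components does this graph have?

From 1: component {1, 2, 3, 4, 5, 6, 7, 8, 10}.
From 9: component {9}.
That's 2 components.

2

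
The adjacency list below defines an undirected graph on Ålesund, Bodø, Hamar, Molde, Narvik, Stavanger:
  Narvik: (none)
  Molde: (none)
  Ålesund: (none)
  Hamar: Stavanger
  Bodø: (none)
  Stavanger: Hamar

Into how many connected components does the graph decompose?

From Ålesund: component {Ålesund}.
From Bodø: component {Bodø}.
From Hamar: component {Hamar, Stavanger}.
From Molde: component {Molde}.
From Narvik: component {Narvik}.
That's 5 components.

5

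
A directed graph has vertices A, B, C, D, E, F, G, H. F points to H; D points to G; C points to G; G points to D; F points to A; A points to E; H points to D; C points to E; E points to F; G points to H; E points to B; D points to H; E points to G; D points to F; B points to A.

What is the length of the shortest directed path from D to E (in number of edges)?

Distance 0: D.
Distance 1: F, G, H.
Distance 2: A.
Distance 3: E — contains E.

3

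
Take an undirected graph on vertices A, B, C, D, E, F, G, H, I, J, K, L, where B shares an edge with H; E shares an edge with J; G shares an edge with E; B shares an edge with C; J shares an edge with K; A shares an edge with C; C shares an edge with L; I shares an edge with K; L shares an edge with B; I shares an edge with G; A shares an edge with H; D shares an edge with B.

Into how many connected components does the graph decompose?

3

From A: component {A, B, C, D, H, L}.
From E: component {E, G, I, J, K}.
From F: component {F}.
That's 3 components.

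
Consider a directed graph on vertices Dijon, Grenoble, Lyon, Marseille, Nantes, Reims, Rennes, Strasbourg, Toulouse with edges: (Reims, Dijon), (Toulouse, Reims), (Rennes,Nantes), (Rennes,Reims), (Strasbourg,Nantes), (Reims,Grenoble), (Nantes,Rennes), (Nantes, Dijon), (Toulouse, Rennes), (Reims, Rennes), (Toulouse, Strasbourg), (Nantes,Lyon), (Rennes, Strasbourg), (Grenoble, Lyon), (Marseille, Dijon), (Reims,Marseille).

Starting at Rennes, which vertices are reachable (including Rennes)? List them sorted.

Dijon, Grenoble, Lyon, Marseille, Nantes, Reims, Rennes, Strasbourg

Start at Rennes.
Its neighbours: Nantes, Reims, Strasbourg.
Then their neighbours: Dijon, Grenoble, Lyon, Marseille.
Nothing further is reachable.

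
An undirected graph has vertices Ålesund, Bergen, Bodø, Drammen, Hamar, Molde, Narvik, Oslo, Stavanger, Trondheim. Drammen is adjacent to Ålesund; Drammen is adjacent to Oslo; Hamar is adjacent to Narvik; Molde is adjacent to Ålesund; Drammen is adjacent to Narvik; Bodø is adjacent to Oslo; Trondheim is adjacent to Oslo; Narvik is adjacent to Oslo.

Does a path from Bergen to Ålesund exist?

Bergen has no edges, so nothing is reachable from it.

No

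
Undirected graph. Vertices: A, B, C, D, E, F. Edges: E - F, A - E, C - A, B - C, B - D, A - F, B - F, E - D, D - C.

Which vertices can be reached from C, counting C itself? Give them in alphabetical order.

Start at C.
Its neighbours: A, B, D.
Then their neighbours: E, F.
Every vertex is now reached.

A, B, C, D, E, F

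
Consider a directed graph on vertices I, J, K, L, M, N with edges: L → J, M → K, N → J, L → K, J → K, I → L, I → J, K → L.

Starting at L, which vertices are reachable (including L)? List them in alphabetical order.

J, K, L

Start at L.
Its neighbours: J, K.
Nothing further is reachable.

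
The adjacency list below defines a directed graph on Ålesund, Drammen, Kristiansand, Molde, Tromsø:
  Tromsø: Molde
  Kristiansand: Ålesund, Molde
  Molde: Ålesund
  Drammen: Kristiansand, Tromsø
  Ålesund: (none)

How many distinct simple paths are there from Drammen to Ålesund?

3

Drammen→Kristiansand→Ålesund
Drammen→Kristiansand→Molde→Ålesund
Drammen→Tromsø→Molde→Ålesund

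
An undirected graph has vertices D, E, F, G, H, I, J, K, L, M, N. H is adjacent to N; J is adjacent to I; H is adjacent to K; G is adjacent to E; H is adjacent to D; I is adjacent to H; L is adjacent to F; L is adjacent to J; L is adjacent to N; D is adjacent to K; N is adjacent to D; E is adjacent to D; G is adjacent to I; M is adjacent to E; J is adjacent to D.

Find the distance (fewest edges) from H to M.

3

Distance 0: H.
Distance 1: D, I, K, N.
Distance 2: E, G, J, L.
Distance 3: F, M — contains M.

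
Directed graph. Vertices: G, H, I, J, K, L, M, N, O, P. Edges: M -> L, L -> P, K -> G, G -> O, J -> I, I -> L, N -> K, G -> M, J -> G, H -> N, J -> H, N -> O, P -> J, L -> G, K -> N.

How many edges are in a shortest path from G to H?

Distance 0: G.
Distance 1: M, O.
Distance 2: L.
Distance 3: P.
Distance 4: J.
Distance 5: H, I — contains H.

5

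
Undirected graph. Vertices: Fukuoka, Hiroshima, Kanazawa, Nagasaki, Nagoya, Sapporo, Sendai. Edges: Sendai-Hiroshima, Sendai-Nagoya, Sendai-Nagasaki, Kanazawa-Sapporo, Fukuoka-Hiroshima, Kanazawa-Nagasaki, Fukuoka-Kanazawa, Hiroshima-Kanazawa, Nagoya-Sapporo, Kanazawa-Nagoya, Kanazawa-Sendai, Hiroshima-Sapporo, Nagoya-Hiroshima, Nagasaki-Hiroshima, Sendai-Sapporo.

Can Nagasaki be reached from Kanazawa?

Yes

Explore from Kanazawa.
Distance 1: reach Fukuoka, Hiroshima, Nagasaki, Nagoya, Sapporo, Sendai.
Found Nagasaki.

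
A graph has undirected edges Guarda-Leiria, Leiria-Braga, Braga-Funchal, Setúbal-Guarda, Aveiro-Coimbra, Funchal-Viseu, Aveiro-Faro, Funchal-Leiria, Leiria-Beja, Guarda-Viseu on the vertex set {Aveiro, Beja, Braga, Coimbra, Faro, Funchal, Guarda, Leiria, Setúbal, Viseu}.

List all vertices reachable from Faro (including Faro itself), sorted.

Aveiro, Coimbra, Faro

Start at Faro.
Its neighbours: Aveiro.
Then their neighbours: Coimbra.
Nothing further is reachable.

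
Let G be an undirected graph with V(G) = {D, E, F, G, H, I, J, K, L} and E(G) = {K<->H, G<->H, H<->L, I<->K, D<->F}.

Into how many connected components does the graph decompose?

From D: component {D, F}.
From E: component {E}.
From G: component {G, H, I, K, L}.
From J: component {J}.
That's 4 components.

4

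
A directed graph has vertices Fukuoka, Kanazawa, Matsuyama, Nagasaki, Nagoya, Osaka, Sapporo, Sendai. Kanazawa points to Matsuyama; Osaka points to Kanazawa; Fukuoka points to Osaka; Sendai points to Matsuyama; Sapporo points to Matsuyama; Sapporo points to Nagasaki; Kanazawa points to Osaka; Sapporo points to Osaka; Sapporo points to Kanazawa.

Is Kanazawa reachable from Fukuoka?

Explore from Fukuoka.
Distance 1: reach Osaka.
Distance 2: reach Kanazawa.
Found Kanazawa.

Yes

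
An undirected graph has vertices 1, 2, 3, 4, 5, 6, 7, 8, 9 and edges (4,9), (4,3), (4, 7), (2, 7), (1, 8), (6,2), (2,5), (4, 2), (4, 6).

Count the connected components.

2

From 1: component {1, 8}.
From 2: component {2, 3, 4, 5, 6, 7, 9}.
That's 2 components.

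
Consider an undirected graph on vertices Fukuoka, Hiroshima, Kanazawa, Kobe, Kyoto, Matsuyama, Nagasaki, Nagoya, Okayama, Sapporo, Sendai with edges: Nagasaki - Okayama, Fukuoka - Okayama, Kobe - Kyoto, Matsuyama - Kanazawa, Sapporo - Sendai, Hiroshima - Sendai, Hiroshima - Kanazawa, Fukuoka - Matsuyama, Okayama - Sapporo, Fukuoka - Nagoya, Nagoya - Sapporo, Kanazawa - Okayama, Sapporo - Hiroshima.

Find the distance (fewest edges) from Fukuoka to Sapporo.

Distance 0: Fukuoka.
Distance 1: Matsuyama, Nagoya, Okayama.
Distance 2: Kanazawa, Nagasaki, Sapporo — contains Sapporo.

2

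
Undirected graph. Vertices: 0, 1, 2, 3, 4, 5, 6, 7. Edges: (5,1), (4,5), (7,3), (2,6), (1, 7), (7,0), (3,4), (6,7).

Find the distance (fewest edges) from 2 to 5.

4

Distance 0: 2.
Distance 1: 6.
Distance 2: 7.
Distance 3: 0, 1, 3.
Distance 4: 4, 5 — contains 5.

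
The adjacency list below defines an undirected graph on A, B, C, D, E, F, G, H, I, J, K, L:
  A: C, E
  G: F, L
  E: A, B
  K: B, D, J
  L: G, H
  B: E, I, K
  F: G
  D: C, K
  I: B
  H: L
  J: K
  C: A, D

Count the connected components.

2

From A: component {A, B, C, D, E, I, J, K}.
From F: component {F, G, H, L}.
That's 2 components.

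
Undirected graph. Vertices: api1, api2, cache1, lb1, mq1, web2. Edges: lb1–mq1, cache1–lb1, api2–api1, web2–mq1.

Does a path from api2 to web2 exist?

Explore from api2.
Distance 1: reach api1.
The search is exhausted without reaching web2; it lies in a different component.

No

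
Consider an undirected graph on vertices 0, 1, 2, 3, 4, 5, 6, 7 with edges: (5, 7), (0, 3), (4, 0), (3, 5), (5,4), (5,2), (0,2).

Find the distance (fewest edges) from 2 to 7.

2

Distance 0: 2.
Distance 1: 0, 5.
Distance 2: 3, 4, 7 — contains 7.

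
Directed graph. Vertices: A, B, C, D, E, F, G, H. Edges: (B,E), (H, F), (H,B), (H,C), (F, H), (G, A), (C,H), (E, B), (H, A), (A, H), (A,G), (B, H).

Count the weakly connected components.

2

From A: component {A, B, C, E, F, G, H}.
From D: component {D}.
That's 2 components.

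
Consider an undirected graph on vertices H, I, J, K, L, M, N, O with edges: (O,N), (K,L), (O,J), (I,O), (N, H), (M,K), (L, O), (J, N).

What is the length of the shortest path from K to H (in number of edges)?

4

Distance 0: K.
Distance 1: L, M.
Distance 2: O.
Distance 3: I, J, N.
Distance 4: H — contains H.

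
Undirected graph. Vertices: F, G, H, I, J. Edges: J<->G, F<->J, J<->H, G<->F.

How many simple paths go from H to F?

2

H–J–F
H–J–G–F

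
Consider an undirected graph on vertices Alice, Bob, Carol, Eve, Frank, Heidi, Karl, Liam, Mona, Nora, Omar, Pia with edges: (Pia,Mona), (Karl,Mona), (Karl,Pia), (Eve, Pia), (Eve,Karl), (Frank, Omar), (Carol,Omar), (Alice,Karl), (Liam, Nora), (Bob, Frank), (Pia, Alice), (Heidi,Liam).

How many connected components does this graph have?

3

From Alice: component {Alice, Eve, Karl, Mona, Pia}.
From Bob: component {Bob, Carol, Frank, Omar}.
From Heidi: component {Heidi, Liam, Nora}.
That's 3 components.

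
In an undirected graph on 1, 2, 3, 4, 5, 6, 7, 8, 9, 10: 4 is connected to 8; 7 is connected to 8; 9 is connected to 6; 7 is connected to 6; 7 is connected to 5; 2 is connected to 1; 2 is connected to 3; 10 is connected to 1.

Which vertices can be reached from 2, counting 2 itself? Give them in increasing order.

Start at 2.
Its neighbours: 1, 3.
Then their neighbours: 10.
Nothing further is reachable.

1, 2, 3, 10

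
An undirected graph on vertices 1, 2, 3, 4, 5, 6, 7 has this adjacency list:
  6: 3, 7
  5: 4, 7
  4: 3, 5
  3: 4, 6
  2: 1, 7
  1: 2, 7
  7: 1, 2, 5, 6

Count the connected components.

From 1: component {1, 2, 3, 4, 5, 6, 7}.
That's 1 component.

1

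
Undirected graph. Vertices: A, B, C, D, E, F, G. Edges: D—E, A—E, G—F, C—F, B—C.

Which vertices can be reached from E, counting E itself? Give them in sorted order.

A, D, E

Start at E.
Its neighbours: A, D.
Nothing further is reachable.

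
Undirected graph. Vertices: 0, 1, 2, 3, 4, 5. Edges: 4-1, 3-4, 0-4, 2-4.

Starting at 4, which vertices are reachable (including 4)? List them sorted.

0, 1, 2, 3, 4

Start at 4.
Its neighbours: 0, 1, 2, 3.
Nothing further is reachable.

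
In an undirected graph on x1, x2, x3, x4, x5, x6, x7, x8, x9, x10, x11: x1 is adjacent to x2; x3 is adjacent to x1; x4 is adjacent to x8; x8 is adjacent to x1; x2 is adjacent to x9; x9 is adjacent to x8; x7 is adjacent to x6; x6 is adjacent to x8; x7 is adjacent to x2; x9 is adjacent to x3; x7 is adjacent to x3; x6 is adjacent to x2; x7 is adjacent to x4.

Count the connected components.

From x1: component {x1, x2, x3, x4, x6, x7, x8, x9}.
From x5: component {x5}.
From x10: component {x10}.
From x11: component {x11}.
That's 4 components.

4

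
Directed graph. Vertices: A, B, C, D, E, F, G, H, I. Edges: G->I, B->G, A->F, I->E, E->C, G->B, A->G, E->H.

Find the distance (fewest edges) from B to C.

Distance 0: B.
Distance 1: G.
Distance 2: I.
Distance 3: E.
Distance 4: C, H — contains C.

4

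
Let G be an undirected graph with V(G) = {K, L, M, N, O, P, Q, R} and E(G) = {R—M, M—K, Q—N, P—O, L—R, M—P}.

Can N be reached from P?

No

Explore from P.
Distance 1: reach M, O.
Distance 2: reach K, R.
Distance 3: reach L.
The search is exhausted without reaching N; it lies in a different component.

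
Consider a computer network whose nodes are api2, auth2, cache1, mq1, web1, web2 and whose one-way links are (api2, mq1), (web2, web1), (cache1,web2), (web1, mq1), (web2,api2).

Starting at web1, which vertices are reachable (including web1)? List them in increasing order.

Start at web1.
Its neighbours: mq1.
Nothing further is reachable.

mq1, web1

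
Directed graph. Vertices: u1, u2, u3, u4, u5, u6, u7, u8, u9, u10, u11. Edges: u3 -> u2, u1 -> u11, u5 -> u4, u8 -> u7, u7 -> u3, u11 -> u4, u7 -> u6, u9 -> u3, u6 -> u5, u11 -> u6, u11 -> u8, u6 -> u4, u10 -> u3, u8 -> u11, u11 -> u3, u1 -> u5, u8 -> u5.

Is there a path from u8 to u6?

Explore from u8.
Distance 1: reach u5, u7, u11.
Distance 2: reach u3, u4, u6.
Found u6.

Yes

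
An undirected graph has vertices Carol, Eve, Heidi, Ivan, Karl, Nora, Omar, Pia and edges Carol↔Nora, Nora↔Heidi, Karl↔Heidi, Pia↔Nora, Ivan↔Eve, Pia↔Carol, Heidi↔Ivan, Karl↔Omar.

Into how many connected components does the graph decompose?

1

From Carol: component {Carol, Eve, Heidi, Ivan, Karl, Nora, Omar, Pia}.
That's 1 component.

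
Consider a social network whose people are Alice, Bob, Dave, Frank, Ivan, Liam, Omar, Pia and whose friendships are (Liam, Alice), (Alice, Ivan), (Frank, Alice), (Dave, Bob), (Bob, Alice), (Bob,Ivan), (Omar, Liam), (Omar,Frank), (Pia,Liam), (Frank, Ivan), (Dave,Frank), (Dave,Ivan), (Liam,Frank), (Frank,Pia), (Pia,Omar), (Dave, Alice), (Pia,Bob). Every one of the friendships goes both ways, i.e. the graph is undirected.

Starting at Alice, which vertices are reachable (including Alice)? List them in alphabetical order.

Start at Alice.
Its neighbours: Bob, Dave, Frank, Ivan, Liam.
Then their neighbours: Omar, Pia.
Every vertex is now reached.

Alice, Bob, Dave, Frank, Ivan, Liam, Omar, Pia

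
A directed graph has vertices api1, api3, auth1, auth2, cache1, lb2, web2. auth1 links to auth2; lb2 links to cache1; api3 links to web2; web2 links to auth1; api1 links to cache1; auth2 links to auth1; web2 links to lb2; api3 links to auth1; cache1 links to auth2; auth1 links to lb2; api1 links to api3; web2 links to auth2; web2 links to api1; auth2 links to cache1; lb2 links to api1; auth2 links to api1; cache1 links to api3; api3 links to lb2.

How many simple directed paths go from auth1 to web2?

auth1→auth2→api1→api3→web2
auth1→auth2→api1→cache1→api3→web2
auth1→auth2→cache1→api3→web2
auth1→lb2→api1→api3→web2
auth1→lb2→api1→cache1→api3→web2
auth1→lb2→cache1→api3→web2
auth1→lb2→cache1→auth2→api1→api3→web2

7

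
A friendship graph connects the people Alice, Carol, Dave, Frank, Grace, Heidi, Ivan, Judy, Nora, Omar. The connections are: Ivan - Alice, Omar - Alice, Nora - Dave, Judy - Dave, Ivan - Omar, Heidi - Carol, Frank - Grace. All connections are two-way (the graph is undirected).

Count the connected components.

4

From Alice: component {Alice, Ivan, Omar}.
From Carol: component {Carol, Heidi}.
From Dave: component {Dave, Judy, Nora}.
From Frank: component {Frank, Grace}.
That's 4 components.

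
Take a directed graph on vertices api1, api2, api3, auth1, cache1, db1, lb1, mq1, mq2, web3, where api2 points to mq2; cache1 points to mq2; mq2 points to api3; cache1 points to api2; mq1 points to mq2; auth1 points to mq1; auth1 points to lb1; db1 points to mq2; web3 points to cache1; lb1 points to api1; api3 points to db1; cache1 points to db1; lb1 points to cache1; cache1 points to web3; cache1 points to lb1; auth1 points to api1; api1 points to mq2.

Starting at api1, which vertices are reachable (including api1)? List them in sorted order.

api1, api3, db1, mq2

Start at api1.
Its neighbours: mq2.
Then their neighbours: api3.
Then next layer: db1.
Nothing further is reachable.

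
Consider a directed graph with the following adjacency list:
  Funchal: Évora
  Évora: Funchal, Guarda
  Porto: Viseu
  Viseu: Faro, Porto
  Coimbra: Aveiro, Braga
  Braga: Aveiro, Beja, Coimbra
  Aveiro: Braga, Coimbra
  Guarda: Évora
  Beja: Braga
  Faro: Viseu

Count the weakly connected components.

3

From Aveiro: component {Aveiro, Beja, Braga, Coimbra}.
From Évora: component {Évora, Funchal, Guarda}.
From Faro: component {Faro, Porto, Viseu}.
That's 3 components.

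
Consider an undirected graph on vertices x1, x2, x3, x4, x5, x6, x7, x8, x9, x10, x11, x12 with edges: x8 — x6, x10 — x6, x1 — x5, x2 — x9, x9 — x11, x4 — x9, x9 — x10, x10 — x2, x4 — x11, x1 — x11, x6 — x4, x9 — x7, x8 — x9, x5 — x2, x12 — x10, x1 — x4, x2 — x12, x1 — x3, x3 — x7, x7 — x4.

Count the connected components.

1

From x1: component {x1, x2, x3, x4, x5, x6, x7, x8, x9, x10, x11, x12}.
That's 1 component.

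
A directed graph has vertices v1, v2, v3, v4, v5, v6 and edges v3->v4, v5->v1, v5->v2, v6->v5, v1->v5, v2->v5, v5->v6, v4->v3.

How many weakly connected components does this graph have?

2

From v1: component {v1, v2, v5, v6}.
From v3: component {v3, v4}.
That's 2 components.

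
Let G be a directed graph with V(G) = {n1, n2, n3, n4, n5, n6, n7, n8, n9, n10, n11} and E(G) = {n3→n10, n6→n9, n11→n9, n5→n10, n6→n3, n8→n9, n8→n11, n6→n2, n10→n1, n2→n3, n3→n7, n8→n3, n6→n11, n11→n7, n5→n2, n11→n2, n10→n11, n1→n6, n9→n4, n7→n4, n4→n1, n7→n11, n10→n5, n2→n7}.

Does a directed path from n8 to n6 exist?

Explore from n8.
Distance 1: reach n3, n9, n11.
Distance 2: reach n2, n4, n7, n10.
Distance 3: reach n1, n5.
Distance 4: reach n6.
Found n6.

Yes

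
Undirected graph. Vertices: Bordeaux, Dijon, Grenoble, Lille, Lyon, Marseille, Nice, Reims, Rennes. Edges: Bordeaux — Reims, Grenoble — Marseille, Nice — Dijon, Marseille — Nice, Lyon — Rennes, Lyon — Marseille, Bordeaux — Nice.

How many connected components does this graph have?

From Bordeaux: component {Bordeaux, Dijon, Grenoble, Lyon, Marseille, Nice, Reims, Rennes}.
From Lille: component {Lille}.
That's 2 components.

2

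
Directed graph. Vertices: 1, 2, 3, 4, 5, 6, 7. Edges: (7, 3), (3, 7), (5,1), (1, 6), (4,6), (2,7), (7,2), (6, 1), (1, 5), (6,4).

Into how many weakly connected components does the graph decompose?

From 1: component {1, 4, 5, 6}.
From 2: component {2, 3, 7}.
That's 2 components.

2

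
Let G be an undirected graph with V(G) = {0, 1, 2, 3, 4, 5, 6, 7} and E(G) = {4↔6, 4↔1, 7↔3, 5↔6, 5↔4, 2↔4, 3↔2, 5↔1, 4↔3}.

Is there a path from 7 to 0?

No

Explore from 7.
Distance 1: reach 3.
Distance 2: reach 2, 4.
Distance 3: reach 1, 5, 6.
The search is exhausted without reaching 0; it lies in a different component.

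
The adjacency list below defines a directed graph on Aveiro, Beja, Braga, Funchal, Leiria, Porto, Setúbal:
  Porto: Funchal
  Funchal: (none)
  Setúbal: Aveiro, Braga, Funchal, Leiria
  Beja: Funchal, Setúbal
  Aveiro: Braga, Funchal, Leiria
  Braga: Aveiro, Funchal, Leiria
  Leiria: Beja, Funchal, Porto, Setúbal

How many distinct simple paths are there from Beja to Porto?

5

Beja→Setúbal→Aveiro→Braga→Leiria→Porto
Beja→Setúbal→Aveiro→Leiria→Porto
Beja→Setúbal→Braga→Aveiro→Leiria→Porto
Beja→Setúbal→Braga→Leiria→Porto
Beja→Setúbal→Leiria→Porto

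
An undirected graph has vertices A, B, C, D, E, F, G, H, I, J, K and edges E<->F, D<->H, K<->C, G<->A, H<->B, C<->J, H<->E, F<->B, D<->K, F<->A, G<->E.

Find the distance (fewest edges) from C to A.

Distance 0: C.
Distance 1: J, K.
Distance 2: D.
Distance 3: H.
Distance 4: B, E.
Distance 5: F, G.
Distance 6: A — contains A.

6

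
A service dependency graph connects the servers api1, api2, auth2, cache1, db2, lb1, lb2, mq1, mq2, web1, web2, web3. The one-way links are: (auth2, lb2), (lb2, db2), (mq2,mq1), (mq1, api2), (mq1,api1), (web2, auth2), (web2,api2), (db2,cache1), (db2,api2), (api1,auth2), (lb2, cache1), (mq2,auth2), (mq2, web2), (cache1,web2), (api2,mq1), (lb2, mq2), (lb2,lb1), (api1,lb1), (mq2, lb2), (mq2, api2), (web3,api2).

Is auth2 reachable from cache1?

Yes

Explore from cache1.
Distance 1: reach web2.
Distance 2: reach api2, auth2.
Found auth2.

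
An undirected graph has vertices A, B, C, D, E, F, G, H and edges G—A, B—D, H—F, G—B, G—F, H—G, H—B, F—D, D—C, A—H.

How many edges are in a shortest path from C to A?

Distance 0: C.
Distance 1: D.
Distance 2: B, F.
Distance 3: G, H.
Distance 4: A — contains A.

4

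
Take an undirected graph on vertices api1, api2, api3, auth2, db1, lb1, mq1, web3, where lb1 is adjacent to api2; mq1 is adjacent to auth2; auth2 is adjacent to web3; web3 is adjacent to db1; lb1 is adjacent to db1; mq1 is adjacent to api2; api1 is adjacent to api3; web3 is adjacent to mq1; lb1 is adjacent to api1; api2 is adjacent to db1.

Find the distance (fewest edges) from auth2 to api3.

Distance 0: auth2.
Distance 1: mq1, web3.
Distance 2: api2, db1.
Distance 3: lb1.
Distance 4: api1.
Distance 5: api3 — contains api3.

5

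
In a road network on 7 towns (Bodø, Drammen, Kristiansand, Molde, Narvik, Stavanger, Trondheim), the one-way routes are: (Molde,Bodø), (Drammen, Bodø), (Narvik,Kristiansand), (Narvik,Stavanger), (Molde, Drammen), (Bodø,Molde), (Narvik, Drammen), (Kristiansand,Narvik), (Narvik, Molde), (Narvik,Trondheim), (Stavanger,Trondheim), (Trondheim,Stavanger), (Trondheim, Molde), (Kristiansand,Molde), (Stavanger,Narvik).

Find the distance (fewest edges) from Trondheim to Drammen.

2

Distance 0: Trondheim.
Distance 1: Molde, Stavanger.
Distance 2: Bodø, Drammen, Narvik — contains Drammen.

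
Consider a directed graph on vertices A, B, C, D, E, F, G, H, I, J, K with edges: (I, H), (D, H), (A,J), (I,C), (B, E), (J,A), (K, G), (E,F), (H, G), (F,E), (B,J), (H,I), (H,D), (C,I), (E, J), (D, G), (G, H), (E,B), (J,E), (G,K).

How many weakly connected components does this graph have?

2

From A: component {A, B, E, F, J}.
From C: component {C, D, G, H, I, K}.
That's 2 components.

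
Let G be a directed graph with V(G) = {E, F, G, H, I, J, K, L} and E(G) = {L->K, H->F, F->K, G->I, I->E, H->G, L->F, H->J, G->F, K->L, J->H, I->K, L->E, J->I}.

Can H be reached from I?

No

Explore from I.
Distance 1: reach E, K.
Distance 2: reach L.
Distance 3: reach F.
The search from I is exhausted; no directed path reaches H.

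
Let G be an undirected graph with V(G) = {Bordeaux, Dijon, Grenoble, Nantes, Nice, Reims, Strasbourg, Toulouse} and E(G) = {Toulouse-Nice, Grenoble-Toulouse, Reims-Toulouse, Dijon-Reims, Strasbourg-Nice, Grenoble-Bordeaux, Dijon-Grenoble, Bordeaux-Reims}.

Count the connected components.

2

From Bordeaux: component {Bordeaux, Dijon, Grenoble, Nice, Reims, Strasbourg, Toulouse}.
From Nantes: component {Nantes}.
That's 2 components.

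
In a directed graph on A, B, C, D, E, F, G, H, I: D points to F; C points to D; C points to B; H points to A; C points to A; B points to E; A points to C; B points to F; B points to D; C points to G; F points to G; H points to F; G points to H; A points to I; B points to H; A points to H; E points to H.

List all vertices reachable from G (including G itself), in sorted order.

Start at G.
Its neighbours: H.
Then their neighbours: A, F.
Then next layer: C, I.
Then next layer: B, D.
Then next layer: E.
Every vertex is now reached.

A, B, C, D, E, F, G, H, I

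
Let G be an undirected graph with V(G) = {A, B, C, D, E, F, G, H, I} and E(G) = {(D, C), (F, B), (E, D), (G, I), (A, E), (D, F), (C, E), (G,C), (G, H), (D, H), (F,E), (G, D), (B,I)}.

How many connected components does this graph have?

From A: component {A, B, C, D, E, F, G, H, I}.
That's 1 component.

1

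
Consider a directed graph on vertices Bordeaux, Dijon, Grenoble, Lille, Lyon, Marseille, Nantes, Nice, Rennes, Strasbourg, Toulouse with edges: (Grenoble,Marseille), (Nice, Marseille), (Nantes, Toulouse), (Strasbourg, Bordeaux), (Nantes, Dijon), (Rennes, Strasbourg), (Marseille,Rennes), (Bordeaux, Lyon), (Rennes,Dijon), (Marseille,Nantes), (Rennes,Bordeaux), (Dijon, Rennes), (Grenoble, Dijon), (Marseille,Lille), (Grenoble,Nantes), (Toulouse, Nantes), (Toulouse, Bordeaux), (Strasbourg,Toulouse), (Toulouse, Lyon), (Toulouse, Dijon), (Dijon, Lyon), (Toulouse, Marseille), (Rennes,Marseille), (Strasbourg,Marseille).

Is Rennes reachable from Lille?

No

Lille has no outgoing edges, so nothing is reachable from it.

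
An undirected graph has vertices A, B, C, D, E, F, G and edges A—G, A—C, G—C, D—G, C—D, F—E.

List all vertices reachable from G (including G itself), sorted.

A, C, D, G

Start at G.
Its neighbours: A, C, D.
Nothing further is reachable.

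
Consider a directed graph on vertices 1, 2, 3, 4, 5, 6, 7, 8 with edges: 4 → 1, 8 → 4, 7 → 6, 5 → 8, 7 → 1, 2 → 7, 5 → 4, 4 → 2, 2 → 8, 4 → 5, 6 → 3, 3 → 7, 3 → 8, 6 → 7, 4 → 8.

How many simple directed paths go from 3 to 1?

3

3→7→1
3→8→4→1
3→8→4→2→7→1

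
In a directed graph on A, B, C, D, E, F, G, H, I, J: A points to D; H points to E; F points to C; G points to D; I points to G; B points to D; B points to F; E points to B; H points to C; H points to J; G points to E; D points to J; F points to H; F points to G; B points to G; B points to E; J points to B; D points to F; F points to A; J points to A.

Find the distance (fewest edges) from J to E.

2

Distance 0: J.
Distance 1: A, B.
Distance 2: D, E, F, G — contains E.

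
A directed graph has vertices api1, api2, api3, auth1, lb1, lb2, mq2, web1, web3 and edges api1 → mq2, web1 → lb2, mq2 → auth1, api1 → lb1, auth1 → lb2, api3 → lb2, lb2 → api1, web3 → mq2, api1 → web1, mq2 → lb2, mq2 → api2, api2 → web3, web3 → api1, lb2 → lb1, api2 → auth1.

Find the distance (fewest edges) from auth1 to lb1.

2

Distance 0: auth1.
Distance 1: lb2.
Distance 2: api1, lb1 — contains lb1.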